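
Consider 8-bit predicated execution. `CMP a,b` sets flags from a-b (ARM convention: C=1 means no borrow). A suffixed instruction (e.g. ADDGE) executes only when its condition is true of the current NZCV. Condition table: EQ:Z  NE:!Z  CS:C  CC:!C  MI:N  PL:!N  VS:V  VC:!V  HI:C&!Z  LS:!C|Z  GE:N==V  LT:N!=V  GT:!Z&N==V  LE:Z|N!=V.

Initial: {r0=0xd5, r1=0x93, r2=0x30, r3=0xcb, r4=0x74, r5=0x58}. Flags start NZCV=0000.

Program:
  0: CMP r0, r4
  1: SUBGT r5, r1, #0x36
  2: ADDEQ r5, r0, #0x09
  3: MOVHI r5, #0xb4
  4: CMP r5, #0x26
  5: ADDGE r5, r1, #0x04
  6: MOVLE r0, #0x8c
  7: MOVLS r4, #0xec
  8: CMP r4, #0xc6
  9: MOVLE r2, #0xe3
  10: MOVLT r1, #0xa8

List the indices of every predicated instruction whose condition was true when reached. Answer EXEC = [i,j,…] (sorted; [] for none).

[0] flags=0011 → (cmp)
[1] flags=0011 GT?F → skip
[2] flags=0011 EQ?F → skip
[3] flags=0011 HI?T → r5=0xb4
[4] flags=1010 → (cmp)
[5] flags=1010 GE?F → skip
[6] flags=1010 LE?T → r0=0x8c
[7] flags=1010 LS?F → skip
[8] flags=1001 → (cmp)
[9] flags=1001 LE?F → skip
[10] flags=1001 LT?F → skip

EXEC = [3,6]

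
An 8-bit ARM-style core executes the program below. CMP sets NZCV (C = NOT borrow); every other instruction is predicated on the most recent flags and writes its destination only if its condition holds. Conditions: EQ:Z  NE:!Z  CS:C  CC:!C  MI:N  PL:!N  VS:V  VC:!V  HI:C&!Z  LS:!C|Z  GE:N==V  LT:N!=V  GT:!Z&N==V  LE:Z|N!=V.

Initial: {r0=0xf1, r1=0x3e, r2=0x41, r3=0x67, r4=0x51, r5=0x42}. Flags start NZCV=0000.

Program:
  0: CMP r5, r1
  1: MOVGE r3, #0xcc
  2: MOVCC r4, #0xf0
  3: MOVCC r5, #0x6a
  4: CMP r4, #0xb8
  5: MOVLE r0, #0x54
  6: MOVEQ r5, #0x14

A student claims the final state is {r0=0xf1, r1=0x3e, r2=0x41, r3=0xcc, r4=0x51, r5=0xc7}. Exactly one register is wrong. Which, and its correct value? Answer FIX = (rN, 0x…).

FIX = (r5, 0x42)

0: ✓ CMP  NZCV=0010
1: ✓ MOVGE  r3←0xcc
2: · MOVCC
3: · MOVCC
4: ✓ CMP  NZCV=1001
5: · MOVLE
6: · MOVEQ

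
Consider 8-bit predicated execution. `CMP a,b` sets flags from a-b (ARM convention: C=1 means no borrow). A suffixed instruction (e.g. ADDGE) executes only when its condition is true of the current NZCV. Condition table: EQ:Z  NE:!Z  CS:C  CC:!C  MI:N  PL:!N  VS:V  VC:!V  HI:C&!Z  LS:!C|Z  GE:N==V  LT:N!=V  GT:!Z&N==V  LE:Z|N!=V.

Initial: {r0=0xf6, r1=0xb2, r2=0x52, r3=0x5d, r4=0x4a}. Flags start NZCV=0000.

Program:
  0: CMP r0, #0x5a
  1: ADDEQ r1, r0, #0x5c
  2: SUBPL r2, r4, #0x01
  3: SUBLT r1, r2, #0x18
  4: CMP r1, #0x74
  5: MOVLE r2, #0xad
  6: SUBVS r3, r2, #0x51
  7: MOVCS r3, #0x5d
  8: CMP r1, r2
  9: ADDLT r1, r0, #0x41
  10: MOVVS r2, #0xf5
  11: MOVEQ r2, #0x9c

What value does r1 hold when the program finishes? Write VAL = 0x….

[0] flags=1010 → (cmp)
[1] flags=1010 EQ?F → skip
[2] flags=1010 PL?F → skip
[3] flags=1010 LT?T → r1=0x3a
[4] flags=1000 → (cmp)
[5] flags=1000 LE?T → r2=0xad
[6] flags=1000 VS?F → skip
[7] flags=1000 CS?F → skip
[8] flags=1001 → (cmp)
[9] flags=1001 LT?F → skip
[10] flags=1001 VS?T → r2=0xf5
[11] flags=1001 EQ?F → skip

VAL = 0x3a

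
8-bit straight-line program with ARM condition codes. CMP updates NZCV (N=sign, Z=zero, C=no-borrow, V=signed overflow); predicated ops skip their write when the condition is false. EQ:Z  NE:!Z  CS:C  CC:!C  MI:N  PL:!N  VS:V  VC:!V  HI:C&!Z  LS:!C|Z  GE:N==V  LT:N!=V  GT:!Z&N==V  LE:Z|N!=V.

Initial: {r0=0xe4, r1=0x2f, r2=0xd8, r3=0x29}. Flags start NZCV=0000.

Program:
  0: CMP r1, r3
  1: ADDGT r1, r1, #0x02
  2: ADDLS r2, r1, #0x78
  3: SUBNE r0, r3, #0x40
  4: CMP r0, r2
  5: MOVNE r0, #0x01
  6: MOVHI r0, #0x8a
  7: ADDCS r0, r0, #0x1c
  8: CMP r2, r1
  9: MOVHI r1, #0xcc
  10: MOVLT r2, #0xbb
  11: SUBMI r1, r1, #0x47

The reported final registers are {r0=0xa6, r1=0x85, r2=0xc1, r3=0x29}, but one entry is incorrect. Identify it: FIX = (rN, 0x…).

FIX = (r2, 0xbb)

0: ✓ CMP  NZCV=0010
1: ✓ ADDGT  r1←0x31
2: · ADDLS
3: ✓ SUBNE  r0←0xe9
4: ✓ CMP  NZCV=0010
5: ✓ MOVNE  r0←0x01
6: ✓ MOVHI  r0←0x8a
7: ✓ ADDCS  r0←0xa6
8: ✓ CMP  NZCV=1010
9: ✓ MOVHI  r1←0xcc
10: ✓ MOVLT  r2←0xbb
11: ✓ SUBMI  r1←0x85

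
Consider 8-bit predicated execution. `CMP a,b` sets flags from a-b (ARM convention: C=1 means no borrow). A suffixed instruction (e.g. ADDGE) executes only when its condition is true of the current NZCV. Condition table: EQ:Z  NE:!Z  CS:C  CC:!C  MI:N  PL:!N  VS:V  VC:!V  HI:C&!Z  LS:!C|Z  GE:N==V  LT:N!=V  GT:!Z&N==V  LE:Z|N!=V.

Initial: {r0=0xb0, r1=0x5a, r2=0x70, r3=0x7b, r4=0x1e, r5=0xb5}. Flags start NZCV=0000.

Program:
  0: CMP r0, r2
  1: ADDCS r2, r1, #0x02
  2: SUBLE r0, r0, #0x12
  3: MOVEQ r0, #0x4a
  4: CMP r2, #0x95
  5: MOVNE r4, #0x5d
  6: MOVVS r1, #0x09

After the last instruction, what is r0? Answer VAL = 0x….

VAL = 0x9e

0: ✓ CMP  NZCV=0011
1: ✓ ADDCS  r2←0x5c
2: ✓ SUBLE  r0←0x9e
3: · MOVEQ
4: ✓ CMP  NZCV=1001
5: ✓ MOVNE  r4←0x5d
6: ✓ MOVVS  r1←0x09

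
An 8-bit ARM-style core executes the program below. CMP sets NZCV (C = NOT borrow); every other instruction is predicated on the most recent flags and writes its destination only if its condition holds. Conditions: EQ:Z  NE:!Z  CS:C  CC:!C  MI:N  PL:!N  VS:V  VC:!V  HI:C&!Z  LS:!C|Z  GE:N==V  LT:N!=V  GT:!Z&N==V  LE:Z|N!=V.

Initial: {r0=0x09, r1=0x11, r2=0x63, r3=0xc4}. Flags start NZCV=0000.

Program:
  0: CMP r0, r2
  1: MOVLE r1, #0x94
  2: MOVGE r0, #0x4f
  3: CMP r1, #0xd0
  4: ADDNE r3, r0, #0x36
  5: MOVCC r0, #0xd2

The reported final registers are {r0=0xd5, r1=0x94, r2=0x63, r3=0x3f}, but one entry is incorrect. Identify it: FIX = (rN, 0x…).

FIX = (r0, 0xd2)

0: ✓ CMP  NZCV=1000
1: ✓ MOVLE  r1←0x94
2: · MOVGE
3: ✓ CMP  NZCV=1000
4: ✓ ADDNE  r3←0x3f
5: ✓ MOVCC  r0←0xd2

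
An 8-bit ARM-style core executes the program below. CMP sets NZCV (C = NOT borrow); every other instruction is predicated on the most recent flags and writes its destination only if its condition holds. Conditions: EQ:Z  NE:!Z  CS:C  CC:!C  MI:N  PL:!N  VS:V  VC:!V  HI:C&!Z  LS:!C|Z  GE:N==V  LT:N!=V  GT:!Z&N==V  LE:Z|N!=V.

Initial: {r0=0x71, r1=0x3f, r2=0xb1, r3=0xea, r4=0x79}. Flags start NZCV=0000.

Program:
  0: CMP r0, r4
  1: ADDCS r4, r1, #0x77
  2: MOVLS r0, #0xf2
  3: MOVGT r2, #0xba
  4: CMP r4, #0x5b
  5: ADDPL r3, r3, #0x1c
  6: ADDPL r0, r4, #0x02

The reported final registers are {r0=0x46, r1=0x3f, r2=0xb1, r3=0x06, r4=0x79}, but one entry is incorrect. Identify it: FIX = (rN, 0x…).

[0] flags=1000 → (cmp)
[1] flags=1000 CS?F → skip
[2] flags=1000 LS?T → r0=0xf2
[3] flags=1000 GT?F → skip
[4] flags=0010 → (cmp)
[5] flags=0010 PL?T → r3=0x06
[6] flags=0010 PL?T → r0=0x7b

FIX = (r0, 0x7b)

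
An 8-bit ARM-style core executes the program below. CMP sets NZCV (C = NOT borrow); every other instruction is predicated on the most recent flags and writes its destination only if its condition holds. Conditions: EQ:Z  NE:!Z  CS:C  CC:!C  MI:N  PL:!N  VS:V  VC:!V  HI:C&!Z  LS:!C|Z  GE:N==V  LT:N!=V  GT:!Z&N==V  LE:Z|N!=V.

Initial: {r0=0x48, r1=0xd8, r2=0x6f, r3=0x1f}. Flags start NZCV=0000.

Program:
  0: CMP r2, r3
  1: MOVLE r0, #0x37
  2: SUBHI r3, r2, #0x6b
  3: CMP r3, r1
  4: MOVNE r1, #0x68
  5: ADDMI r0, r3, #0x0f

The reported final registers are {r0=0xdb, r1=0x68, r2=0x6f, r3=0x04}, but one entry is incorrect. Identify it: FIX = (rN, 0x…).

FIX = (r0, 0x48)

0: ✓ CMP  NZCV=0010
1: · MOVLE
2: ✓ SUBHI  r3←0x04
3: ✓ CMP  NZCV=0000
4: ✓ MOVNE  r1←0x68
5: · ADDMI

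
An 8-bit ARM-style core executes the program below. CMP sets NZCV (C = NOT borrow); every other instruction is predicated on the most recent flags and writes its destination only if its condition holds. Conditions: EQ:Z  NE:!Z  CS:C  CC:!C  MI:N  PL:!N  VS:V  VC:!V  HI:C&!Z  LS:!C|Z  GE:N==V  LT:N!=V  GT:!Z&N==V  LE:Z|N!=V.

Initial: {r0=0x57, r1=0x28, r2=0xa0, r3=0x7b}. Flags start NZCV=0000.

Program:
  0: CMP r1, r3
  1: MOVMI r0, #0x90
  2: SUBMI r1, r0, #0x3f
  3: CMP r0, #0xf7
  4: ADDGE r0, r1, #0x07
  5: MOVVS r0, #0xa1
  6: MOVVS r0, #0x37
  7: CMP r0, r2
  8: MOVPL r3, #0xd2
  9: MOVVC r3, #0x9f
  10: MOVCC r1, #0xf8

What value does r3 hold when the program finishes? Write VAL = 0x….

[0] flags=1000 → (cmp)
[1] flags=1000 MI?T → r0=0x90
[2] flags=1000 MI?T → r1=0x51
[3] flags=1000 → (cmp)
[4] flags=1000 GE?F → skip
[5] flags=1000 VS?F → skip
[6] flags=1000 VS?F → skip
[7] flags=1000 → (cmp)
[8] flags=1000 PL?F → skip
[9] flags=1000 VC?T → r3=0x9f
[10] flags=1000 CC?T → r1=0xf8

VAL = 0x9f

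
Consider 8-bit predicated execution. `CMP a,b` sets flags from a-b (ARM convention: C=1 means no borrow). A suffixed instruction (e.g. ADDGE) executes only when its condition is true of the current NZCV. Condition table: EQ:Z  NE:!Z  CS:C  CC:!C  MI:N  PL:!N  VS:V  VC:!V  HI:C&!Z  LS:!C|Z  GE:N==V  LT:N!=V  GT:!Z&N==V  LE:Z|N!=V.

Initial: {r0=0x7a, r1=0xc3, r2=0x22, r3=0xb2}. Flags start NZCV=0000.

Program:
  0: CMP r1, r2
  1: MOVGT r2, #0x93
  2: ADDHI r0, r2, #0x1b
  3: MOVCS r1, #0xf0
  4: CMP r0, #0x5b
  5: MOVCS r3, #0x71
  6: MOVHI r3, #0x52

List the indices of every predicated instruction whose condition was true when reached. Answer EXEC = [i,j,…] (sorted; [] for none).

[0] flags=1010 → (cmp)
[1] flags=1010 GT?F → skip
[2] flags=1010 HI?T → r0=0x3d
[3] flags=1010 CS?T → r1=0xf0
[4] flags=1000 → (cmp)
[5] flags=1000 CS?F → skip
[6] flags=1000 HI?F → skip

EXEC = [2,3]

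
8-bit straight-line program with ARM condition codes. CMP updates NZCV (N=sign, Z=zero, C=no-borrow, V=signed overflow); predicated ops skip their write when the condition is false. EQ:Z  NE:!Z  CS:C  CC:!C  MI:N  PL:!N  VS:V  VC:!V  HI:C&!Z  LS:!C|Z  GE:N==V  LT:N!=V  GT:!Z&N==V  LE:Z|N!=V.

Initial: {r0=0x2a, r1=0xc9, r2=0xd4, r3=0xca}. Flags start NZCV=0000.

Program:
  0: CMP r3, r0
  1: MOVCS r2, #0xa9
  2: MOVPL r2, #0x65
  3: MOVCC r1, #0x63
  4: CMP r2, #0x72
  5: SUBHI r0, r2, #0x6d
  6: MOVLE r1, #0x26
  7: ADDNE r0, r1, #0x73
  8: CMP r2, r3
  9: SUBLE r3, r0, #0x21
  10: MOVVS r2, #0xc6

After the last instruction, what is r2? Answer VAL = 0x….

VAL = 0xa9

[0] flags=1010 → (cmp)
[1] flags=1010 CS?T → r2=0xa9
[2] flags=1010 PL?F → skip
[3] flags=1010 CC?F → skip
[4] flags=0011 → (cmp)
[5] flags=0011 HI?T → r0=0x3c
[6] flags=0011 LE?T → r1=0x26
[7] flags=0011 NE?T → r0=0x99
[8] flags=1000 → (cmp)
[9] flags=1000 LE?T → r3=0x78
[10] flags=1000 VS?F → skip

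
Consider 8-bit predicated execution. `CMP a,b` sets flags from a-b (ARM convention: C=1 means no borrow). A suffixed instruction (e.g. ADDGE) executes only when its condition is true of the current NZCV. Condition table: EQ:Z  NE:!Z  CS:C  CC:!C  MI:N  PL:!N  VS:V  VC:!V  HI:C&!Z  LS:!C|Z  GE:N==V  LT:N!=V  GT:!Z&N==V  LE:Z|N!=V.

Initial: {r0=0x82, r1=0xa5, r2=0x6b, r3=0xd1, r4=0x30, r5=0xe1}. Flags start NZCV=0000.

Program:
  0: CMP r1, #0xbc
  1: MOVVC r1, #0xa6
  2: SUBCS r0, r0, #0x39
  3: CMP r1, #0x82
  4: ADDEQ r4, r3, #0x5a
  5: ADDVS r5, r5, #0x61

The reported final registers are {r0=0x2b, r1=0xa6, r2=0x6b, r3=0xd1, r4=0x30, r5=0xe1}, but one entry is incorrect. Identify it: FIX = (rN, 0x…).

[0] flags=1000 → (cmp)
[1] flags=1000 VC?T → r1=0xa6
[2] flags=1000 CS?F → skip
[3] flags=0010 → (cmp)
[4] flags=0010 EQ?F → skip
[5] flags=0010 VS?F → skip

FIX = (r0, 0x82)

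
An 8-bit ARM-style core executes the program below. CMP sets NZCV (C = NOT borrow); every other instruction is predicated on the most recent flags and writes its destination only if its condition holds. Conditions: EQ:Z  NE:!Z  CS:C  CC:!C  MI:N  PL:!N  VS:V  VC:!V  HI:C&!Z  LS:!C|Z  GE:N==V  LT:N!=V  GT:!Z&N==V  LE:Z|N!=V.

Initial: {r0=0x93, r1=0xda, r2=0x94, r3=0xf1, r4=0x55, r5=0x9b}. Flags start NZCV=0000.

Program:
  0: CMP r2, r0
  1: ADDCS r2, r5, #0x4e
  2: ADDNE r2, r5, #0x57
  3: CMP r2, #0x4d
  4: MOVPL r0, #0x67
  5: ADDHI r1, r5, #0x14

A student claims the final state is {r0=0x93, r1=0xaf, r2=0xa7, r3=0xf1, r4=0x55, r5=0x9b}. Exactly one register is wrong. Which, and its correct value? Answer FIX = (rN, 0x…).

0: ✓ CMP  NZCV=0010
1: ✓ ADDCS  r2←0xe9
2: ✓ ADDNE  r2←0xf2
3: ✓ CMP  NZCV=1010
4: · MOVPL
5: ✓ ADDHI  r1←0xaf

FIX = (r2, 0xf2)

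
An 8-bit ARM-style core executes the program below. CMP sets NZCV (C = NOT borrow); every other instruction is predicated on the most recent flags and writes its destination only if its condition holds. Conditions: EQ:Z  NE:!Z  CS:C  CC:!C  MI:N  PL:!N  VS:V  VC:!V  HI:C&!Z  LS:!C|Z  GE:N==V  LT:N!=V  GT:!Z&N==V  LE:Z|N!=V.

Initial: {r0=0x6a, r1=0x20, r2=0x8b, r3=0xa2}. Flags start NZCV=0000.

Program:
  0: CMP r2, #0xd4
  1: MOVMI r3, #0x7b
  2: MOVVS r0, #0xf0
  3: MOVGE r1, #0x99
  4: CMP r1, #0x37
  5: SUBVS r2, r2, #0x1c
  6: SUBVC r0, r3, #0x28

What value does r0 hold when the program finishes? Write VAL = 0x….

[0] flags=1000 → (cmp)
[1] flags=1000 MI?T → r3=0x7b
[2] flags=1000 VS?F → skip
[3] flags=1000 GE?F → skip
[4] flags=1000 → (cmp)
[5] flags=1000 VS?F → skip
[6] flags=1000 VC?T → r0=0x53

VAL = 0x53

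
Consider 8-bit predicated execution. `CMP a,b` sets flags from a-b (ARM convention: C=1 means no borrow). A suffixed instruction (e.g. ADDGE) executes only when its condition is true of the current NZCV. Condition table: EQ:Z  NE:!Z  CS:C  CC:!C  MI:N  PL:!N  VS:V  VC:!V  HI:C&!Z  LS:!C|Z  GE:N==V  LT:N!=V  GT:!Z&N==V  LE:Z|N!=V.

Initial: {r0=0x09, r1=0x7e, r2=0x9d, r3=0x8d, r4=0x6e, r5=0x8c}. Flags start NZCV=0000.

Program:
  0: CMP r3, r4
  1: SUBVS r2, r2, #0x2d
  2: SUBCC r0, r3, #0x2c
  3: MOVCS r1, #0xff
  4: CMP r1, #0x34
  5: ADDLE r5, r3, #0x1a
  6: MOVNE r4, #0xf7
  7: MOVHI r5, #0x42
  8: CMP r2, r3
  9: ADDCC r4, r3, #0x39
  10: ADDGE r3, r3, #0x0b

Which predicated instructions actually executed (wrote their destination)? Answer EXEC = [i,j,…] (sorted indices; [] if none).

EXEC = [1,3,5,6,7,9,10]

[0] flags=0011 → (cmp)
[1] flags=0011 VS?T → r2=0x70
[2] flags=0011 CC?F → skip
[3] flags=0011 CS?T → r1=0xff
[4] flags=1010 → (cmp)
[5] flags=1010 LE?T → r5=0xa7
[6] flags=1010 NE?T → r4=0xf7
[7] flags=1010 HI?T → r5=0x42
[8] flags=1001 → (cmp)
[9] flags=1001 CC?T → r4=0xc6
[10] flags=1001 GE?T → r3=0x98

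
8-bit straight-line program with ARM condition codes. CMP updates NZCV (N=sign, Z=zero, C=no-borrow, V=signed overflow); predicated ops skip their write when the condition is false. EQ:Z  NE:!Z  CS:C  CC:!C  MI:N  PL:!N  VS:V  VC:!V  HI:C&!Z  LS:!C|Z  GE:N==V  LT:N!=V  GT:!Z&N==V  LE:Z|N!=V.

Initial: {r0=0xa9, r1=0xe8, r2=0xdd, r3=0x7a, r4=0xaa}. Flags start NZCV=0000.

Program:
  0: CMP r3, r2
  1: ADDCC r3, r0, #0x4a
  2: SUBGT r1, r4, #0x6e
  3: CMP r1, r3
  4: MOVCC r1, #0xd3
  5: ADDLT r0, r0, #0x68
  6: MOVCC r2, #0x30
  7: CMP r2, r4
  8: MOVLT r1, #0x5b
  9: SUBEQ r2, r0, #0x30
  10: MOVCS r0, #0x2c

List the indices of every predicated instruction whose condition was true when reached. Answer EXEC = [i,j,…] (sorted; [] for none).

EXEC = [1,2,4,6]

0: ✓ CMP  NZCV=1001
1: ✓ ADDCC  r3←0xf3
2: ✓ SUBGT  r1←0x3c
3: ✓ CMP  NZCV=0000
4: ✓ MOVCC  r1←0xd3
5: · ADDLT
6: ✓ MOVCC  r2←0x30
7: ✓ CMP  NZCV=1001
8: · MOVLT
9: · SUBEQ
10: · MOVCS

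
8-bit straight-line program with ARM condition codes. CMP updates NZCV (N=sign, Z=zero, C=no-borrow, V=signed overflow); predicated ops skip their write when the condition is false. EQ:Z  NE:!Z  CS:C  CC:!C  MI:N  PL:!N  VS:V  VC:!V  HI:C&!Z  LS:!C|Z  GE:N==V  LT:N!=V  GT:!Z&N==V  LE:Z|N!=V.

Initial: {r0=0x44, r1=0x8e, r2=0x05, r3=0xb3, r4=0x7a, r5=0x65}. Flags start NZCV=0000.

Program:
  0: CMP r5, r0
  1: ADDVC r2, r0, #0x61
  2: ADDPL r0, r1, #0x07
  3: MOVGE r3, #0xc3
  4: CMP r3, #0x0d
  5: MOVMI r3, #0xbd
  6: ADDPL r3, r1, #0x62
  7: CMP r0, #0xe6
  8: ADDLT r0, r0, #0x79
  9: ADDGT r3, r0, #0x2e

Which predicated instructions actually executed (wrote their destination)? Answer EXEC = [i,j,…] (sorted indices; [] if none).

0: ✓ CMP  NZCV=0010
1: ✓ ADDVC  r2←0xa5
2: ✓ ADDPL  r0←0x95
3: ✓ MOVGE  r3←0xc3
4: ✓ CMP  NZCV=1010
5: ✓ MOVMI  r3←0xbd
6: · ADDPL
7: ✓ CMP  NZCV=1000
8: ✓ ADDLT  r0←0x0e
9: · ADDGT

EXEC = [1,2,3,5,8]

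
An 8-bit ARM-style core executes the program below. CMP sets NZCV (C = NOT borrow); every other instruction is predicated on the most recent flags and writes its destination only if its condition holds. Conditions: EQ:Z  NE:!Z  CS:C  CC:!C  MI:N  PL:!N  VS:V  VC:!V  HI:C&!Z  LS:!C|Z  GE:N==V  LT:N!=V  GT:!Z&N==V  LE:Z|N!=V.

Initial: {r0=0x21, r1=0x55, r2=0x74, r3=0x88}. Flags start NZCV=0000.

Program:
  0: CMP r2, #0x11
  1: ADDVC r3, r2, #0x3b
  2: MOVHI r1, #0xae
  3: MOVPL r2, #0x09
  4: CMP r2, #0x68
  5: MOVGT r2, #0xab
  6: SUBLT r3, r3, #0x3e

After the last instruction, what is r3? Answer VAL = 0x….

VAL = 0x71

0: ✓ CMP  NZCV=0010
1: ✓ ADDVC  r3←0xaf
2: ✓ MOVHI  r1←0xae
3: ✓ MOVPL  r2←0x09
4: ✓ CMP  NZCV=1000
5: · MOVGT
6: ✓ SUBLT  r3←0x71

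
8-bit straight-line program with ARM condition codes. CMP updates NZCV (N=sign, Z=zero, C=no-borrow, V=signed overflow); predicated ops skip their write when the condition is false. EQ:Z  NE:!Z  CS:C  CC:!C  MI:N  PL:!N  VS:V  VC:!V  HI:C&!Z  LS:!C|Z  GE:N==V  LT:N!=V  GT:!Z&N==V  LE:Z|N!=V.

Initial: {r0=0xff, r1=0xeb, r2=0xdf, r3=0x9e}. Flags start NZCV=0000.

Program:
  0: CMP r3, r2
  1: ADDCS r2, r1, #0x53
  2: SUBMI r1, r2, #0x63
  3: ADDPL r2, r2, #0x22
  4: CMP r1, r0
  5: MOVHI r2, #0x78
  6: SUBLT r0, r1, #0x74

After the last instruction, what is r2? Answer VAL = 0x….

VAL = 0xdf

[0] flags=1000 → (cmp)
[1] flags=1000 CS?F → skip
[2] flags=1000 MI?T → r1=0x7c
[3] flags=1000 PL?F → skip
[4] flags=0000 → (cmp)
[5] flags=0000 HI?F → skip
[6] flags=0000 LT?F → skip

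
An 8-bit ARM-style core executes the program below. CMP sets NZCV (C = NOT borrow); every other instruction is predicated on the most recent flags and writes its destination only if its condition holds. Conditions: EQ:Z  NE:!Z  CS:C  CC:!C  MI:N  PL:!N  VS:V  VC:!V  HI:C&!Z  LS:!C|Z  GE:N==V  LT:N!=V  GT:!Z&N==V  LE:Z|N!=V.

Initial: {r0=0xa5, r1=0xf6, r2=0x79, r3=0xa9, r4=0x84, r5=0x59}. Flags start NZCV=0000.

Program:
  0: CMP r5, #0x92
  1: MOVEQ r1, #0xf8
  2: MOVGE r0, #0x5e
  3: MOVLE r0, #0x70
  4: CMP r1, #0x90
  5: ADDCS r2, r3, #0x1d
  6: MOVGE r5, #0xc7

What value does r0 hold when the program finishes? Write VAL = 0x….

VAL = 0x5e

0: ✓ CMP  NZCV=1001
1: · MOVEQ
2: ✓ MOVGE  r0←0x5e
3: · MOVLE
4: ✓ CMP  NZCV=0010
5: ✓ ADDCS  r2←0xc6
6: ✓ MOVGE  r5←0xc7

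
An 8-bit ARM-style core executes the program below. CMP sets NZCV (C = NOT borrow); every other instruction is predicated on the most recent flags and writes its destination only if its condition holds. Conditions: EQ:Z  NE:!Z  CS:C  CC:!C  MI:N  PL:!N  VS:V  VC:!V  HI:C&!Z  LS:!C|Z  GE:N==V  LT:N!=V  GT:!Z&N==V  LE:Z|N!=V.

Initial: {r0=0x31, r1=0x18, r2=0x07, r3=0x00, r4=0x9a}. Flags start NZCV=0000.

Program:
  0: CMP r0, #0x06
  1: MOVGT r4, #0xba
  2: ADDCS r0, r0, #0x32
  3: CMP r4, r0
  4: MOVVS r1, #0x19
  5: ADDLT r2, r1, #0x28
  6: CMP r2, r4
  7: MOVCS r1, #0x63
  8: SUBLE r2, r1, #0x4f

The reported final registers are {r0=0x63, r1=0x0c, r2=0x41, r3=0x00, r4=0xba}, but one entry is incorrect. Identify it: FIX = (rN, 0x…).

FIX = (r1, 0x19)

0: ✓ CMP  NZCV=0010
1: ✓ MOVGT  r4←0xba
2: ✓ ADDCS  r0←0x63
3: ✓ CMP  NZCV=0011
4: ✓ MOVVS  r1←0x19
5: ✓ ADDLT  r2←0x41
6: ✓ CMP  NZCV=1001
7: · MOVCS
8: · SUBLE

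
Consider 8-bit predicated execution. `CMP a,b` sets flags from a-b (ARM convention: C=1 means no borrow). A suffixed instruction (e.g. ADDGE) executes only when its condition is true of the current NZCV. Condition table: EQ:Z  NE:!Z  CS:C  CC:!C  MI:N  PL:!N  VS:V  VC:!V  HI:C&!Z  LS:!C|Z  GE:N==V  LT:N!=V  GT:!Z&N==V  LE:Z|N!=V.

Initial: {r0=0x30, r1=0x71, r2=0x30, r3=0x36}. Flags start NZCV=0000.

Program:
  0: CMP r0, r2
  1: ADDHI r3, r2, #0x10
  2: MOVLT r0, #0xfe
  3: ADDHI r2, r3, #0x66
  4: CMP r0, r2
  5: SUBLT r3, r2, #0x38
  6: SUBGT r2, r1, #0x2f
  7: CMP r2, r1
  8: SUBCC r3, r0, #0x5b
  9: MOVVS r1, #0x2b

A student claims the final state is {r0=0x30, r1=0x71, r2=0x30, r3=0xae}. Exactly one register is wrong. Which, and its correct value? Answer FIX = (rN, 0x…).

0: ✓ CMP  NZCV=0110
1: · ADDHI
2: · MOVLT
3: · ADDHI
4: ✓ CMP  NZCV=0110
5: · SUBLT
6: · SUBGT
7: ✓ CMP  NZCV=1000
8: ✓ SUBCC  r3←0xd5
9: · MOVVS

FIX = (r3, 0xd5)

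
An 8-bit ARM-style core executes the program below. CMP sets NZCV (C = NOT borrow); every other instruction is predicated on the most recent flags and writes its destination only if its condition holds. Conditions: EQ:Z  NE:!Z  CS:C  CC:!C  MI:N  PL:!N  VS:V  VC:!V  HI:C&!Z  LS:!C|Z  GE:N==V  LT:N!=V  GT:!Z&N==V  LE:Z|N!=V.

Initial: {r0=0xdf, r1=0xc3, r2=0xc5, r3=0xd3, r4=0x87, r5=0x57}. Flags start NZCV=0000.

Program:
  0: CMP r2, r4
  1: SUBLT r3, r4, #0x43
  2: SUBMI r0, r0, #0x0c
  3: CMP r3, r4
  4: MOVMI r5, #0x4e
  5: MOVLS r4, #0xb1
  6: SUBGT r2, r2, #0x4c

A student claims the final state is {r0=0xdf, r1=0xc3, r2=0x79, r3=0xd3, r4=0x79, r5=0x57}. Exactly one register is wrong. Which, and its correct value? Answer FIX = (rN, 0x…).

[0] flags=0010 → (cmp)
[1] flags=0010 LT?F → skip
[2] flags=0010 MI?F → skip
[3] flags=0010 → (cmp)
[4] flags=0010 MI?F → skip
[5] flags=0010 LS?F → skip
[6] flags=0010 GT?T → r2=0x79

FIX = (r4, 0x87)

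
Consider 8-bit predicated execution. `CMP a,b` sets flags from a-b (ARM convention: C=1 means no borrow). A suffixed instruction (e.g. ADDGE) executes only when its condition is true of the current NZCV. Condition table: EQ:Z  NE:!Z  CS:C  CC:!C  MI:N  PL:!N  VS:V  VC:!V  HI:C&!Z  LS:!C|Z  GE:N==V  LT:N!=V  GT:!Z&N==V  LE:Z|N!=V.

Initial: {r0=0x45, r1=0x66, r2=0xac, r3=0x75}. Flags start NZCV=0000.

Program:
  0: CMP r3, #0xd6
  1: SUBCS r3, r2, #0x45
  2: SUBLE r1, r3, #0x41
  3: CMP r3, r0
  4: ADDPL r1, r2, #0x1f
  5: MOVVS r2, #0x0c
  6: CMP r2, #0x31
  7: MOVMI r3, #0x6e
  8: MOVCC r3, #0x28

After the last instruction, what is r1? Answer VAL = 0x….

0: ✓ CMP  NZCV=1001
1: · SUBCS
2: · SUBLE
3: ✓ CMP  NZCV=0010
4: ✓ ADDPL  r1←0xcb
5: · MOVVS
6: ✓ CMP  NZCV=0011
7: · MOVMI
8: · MOVCC

VAL = 0xcb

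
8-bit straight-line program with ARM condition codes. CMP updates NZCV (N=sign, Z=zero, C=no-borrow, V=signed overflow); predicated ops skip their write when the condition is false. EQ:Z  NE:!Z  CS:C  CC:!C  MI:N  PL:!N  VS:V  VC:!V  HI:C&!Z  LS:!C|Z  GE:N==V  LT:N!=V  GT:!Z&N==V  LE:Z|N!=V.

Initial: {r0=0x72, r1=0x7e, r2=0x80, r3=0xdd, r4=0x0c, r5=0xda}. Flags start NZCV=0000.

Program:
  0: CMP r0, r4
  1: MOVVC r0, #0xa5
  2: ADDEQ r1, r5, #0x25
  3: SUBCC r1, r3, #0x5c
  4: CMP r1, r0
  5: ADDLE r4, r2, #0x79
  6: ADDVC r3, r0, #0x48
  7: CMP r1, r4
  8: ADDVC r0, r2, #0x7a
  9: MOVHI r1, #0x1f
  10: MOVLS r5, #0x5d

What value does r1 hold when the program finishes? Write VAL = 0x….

[0] flags=0010 → (cmp)
[1] flags=0010 VC?T → r0=0xa5
[2] flags=0010 EQ?F → skip
[3] flags=0010 CC?F → skip
[4] flags=1001 → (cmp)
[5] flags=1001 LE?F → skip
[6] flags=1001 VC?F → skip
[7] flags=0010 → (cmp)
[8] flags=0010 VC?T → r0=0xfa
[9] flags=0010 HI?T → r1=0x1f
[10] flags=0010 LS?F → skip

VAL = 0x1f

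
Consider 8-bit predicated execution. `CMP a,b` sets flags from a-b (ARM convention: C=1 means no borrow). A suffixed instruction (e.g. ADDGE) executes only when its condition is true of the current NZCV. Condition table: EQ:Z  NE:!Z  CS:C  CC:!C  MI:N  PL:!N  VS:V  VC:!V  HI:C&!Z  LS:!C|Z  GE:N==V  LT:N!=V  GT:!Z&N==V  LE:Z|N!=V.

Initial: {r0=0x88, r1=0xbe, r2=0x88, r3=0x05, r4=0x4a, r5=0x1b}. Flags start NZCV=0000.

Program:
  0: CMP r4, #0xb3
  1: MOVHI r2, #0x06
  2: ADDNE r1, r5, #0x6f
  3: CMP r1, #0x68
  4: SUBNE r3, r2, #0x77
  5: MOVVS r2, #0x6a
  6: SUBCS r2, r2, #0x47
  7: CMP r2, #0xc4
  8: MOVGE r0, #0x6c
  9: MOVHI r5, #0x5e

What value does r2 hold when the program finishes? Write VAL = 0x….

VAL = 0x23

0: ✓ CMP  NZCV=1001
1: · MOVHI
2: ✓ ADDNE  r1←0x8a
3: ✓ CMP  NZCV=0011
4: ✓ SUBNE  r3←0x11
5: ✓ MOVVS  r2←0x6a
6: ✓ SUBCS  r2←0x23
7: ✓ CMP  NZCV=0000
8: ✓ MOVGE  r0←0x6c
9: · MOVHI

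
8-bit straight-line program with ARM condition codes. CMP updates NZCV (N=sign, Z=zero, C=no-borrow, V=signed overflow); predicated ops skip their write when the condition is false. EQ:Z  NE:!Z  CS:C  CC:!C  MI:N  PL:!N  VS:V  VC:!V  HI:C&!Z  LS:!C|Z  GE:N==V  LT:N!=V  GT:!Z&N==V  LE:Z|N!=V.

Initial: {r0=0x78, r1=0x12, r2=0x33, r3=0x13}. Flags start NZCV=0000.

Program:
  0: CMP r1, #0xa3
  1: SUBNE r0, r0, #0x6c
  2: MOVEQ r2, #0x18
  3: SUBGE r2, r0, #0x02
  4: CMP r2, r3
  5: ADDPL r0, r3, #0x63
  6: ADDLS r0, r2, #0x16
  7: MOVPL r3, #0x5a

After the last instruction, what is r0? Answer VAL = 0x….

VAL = 0x20

[0] flags=0000 → (cmp)
[1] flags=0000 NE?T → r0=0x0c
[2] flags=0000 EQ?F → skip
[3] flags=0000 GE?T → r2=0x0a
[4] flags=1000 → (cmp)
[5] flags=1000 PL?F → skip
[6] flags=1000 LS?T → r0=0x20
[7] flags=1000 PL?F → skip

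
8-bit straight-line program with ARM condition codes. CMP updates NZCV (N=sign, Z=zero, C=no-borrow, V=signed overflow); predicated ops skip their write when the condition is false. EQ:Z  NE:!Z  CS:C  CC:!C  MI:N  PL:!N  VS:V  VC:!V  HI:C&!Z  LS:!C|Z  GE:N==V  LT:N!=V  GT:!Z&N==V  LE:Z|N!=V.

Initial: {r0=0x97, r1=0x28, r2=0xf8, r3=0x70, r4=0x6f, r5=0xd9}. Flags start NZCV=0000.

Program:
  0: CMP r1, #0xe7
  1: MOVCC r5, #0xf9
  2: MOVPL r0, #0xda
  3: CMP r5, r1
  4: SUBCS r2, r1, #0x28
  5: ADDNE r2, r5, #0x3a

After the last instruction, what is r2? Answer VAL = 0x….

VAL = 0x33

0: ✓ CMP  NZCV=0000
1: ✓ MOVCC  r5←0xf9
2: ✓ MOVPL  r0←0xda
3: ✓ CMP  NZCV=1010
4: ✓ SUBCS  r2←0x00
5: ✓ ADDNE  r2←0x33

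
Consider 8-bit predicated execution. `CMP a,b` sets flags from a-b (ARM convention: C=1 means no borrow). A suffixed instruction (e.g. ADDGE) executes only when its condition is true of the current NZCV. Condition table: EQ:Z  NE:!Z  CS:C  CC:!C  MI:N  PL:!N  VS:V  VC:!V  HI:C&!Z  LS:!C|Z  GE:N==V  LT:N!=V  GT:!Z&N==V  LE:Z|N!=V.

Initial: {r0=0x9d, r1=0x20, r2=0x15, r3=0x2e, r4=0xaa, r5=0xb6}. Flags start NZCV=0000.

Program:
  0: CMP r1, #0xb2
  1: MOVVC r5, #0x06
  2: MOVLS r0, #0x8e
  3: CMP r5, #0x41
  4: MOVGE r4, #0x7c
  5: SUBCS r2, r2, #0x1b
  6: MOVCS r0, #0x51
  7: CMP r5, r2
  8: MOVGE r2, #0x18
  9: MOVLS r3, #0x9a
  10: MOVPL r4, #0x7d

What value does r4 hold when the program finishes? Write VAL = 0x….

VAL = 0xaa

0: ✓ CMP  NZCV=0000
1: ✓ MOVVC  r5←0x06
2: ✓ MOVLS  r0←0x8e
3: ✓ CMP  NZCV=1000
4: · MOVGE
5: · SUBCS
6: · MOVCS
7: ✓ CMP  NZCV=1000
8: · MOVGE
9: ✓ MOVLS  r3←0x9a
10: · MOVPL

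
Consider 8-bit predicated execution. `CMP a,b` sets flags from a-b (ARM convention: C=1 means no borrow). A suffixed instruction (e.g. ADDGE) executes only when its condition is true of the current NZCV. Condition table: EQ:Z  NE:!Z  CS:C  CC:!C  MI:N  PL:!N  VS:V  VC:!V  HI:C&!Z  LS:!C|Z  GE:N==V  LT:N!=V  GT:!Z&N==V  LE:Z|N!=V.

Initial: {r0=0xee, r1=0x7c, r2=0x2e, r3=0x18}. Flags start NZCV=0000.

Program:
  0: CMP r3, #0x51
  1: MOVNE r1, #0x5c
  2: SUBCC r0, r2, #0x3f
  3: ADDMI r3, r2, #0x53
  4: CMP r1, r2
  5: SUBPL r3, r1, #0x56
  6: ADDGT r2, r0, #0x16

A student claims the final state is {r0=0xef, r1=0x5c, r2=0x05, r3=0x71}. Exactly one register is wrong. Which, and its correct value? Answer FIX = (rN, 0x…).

0: ✓ CMP  NZCV=1000
1: ✓ MOVNE  r1←0x5c
2: ✓ SUBCC  r0←0xef
3: ✓ ADDMI  r3←0x81
4: ✓ CMP  NZCV=0010
5: ✓ SUBPL  r3←0x06
6: ✓ ADDGT  r2←0x05

FIX = (r3, 0x06)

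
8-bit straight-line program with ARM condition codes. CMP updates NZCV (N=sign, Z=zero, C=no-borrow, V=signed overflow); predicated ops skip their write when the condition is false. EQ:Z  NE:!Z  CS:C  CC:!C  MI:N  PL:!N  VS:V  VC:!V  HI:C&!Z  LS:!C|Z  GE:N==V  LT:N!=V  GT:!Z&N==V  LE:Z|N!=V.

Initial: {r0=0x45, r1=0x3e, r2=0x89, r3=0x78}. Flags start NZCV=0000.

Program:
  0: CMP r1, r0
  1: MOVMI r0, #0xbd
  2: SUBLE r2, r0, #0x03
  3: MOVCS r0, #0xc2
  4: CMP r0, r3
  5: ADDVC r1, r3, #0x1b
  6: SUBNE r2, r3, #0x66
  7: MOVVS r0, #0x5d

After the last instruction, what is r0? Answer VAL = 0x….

[0] flags=1000 → (cmp)
[1] flags=1000 MI?T → r0=0xbd
[2] flags=1000 LE?T → r2=0xba
[3] flags=1000 CS?F → skip
[4] flags=0011 → (cmp)
[5] flags=0011 VC?F → skip
[6] flags=0011 NE?T → r2=0x12
[7] flags=0011 VS?T → r0=0x5d

VAL = 0x5d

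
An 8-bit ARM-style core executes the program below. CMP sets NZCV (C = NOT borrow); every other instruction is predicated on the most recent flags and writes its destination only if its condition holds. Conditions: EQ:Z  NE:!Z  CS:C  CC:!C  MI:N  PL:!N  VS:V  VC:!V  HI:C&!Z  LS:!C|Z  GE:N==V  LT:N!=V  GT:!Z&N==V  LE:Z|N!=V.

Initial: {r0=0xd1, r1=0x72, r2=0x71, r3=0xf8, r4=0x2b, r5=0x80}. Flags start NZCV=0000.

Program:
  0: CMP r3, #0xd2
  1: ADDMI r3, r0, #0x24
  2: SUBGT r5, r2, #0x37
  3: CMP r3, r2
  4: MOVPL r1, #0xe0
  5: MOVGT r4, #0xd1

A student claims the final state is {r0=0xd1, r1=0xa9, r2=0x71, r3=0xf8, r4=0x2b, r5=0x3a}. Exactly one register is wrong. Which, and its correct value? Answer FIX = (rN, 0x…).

0: ✓ CMP  NZCV=0010
1: · ADDMI
2: ✓ SUBGT  r5←0x3a
3: ✓ CMP  NZCV=1010
4: · MOVPL
5: · MOVGT

FIX = (r1, 0x72)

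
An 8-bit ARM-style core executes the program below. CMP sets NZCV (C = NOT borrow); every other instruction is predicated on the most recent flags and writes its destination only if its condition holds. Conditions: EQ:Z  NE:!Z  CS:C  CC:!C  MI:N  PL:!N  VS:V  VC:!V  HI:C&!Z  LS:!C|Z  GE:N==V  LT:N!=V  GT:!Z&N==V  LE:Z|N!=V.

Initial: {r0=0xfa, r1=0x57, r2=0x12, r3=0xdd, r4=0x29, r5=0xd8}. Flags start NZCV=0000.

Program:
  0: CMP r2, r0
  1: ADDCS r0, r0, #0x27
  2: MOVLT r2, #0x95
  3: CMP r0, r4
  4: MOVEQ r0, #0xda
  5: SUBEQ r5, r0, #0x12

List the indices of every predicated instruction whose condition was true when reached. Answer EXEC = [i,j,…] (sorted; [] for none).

[0] flags=0000 → (cmp)
[1] flags=0000 CS?F → skip
[2] flags=0000 LT?F → skip
[3] flags=1010 → (cmp)
[4] flags=1010 EQ?F → skip
[5] flags=1010 EQ?F → skip

EXEC = []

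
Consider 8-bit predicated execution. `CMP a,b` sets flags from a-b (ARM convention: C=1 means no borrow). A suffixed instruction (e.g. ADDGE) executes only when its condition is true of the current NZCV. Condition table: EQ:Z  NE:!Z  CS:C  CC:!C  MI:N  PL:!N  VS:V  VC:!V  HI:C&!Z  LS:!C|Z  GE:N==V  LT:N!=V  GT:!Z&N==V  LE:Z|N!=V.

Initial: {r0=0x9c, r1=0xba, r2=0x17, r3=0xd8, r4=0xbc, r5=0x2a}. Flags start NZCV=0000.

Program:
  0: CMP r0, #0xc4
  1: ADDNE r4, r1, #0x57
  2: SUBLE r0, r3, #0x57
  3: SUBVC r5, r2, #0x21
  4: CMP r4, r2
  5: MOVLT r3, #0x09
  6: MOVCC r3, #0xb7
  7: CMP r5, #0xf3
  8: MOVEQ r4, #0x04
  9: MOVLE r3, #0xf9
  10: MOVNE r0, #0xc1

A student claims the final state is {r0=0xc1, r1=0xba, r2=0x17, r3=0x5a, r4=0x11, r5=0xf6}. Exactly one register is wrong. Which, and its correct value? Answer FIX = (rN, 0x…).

FIX = (r3, 0xb7)

[0] flags=1000 → (cmp)
[1] flags=1000 NE?T → r4=0x11
[2] flags=1000 LE?T → r0=0x81
[3] flags=1000 VC?T → r5=0xf6
[4] flags=1000 → (cmp)
[5] flags=1000 LT?T → r3=0x09
[6] flags=1000 CC?T → r3=0xb7
[7] flags=0010 → (cmp)
[8] flags=0010 EQ?F → skip
[9] flags=0010 LE?F → skip
[10] flags=0010 NE?T → r0=0xc1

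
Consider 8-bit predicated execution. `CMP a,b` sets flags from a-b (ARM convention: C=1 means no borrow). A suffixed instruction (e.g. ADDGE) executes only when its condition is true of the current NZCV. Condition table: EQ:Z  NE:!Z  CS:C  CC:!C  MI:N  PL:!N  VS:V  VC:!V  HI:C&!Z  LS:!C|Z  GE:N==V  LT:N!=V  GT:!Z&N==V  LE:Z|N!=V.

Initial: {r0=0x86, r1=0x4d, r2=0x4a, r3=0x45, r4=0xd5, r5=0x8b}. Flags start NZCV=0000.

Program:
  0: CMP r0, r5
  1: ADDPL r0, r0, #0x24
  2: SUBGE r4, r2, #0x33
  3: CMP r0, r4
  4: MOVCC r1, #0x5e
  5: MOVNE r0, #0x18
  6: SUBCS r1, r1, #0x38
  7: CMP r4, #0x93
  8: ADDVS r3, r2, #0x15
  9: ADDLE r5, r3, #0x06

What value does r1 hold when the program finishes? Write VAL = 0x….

[0] flags=1000 → (cmp)
[1] flags=1000 PL?F → skip
[2] flags=1000 GE?F → skip
[3] flags=1000 → (cmp)
[4] flags=1000 CC?T → r1=0x5e
[5] flags=1000 NE?T → r0=0x18
[6] flags=1000 CS?F → skip
[7] flags=0010 → (cmp)
[8] flags=0010 VS?F → skip
[9] flags=0010 LE?F → skip

VAL = 0x5e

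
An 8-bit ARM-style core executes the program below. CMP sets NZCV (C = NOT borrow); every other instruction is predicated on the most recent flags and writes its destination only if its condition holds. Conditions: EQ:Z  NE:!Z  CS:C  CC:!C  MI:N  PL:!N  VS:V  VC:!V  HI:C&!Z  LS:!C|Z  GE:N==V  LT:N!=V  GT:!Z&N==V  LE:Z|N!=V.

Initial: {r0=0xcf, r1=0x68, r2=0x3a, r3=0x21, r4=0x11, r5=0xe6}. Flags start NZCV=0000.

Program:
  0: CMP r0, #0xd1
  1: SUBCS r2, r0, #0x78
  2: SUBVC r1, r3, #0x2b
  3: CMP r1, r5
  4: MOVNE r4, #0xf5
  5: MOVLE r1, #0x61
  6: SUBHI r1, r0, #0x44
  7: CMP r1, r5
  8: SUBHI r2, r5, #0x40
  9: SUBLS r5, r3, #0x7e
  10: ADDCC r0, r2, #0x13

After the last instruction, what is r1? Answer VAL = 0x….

VAL = 0x8b

0: ✓ CMP  NZCV=1000
1: · SUBCS
2: ✓ SUBVC  r1←0xf6
3: ✓ CMP  NZCV=0010
4: ✓ MOVNE  r4←0xf5
5: · MOVLE
6: ✓ SUBHI  r1←0x8b
7: ✓ CMP  NZCV=1000
8: · SUBHI
9: ✓ SUBLS  r5←0xa3
10: ✓ ADDCC  r0←0x4d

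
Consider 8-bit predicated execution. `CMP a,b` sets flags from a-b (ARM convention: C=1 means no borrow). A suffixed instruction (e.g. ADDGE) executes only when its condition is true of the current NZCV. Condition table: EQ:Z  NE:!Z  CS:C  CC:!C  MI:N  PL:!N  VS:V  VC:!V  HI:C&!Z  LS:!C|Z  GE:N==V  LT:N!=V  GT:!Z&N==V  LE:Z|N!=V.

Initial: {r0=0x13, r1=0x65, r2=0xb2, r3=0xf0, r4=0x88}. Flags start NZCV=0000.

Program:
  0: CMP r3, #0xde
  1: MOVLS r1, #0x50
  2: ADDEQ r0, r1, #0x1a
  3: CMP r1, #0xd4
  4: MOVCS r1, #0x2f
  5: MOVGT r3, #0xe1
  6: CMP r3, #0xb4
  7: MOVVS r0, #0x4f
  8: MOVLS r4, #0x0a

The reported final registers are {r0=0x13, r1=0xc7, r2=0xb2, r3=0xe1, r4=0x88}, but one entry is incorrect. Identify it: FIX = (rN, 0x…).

FIX = (r1, 0x65)

[0] flags=0010 → (cmp)
[1] flags=0010 LS?F → skip
[2] flags=0010 EQ?F → skip
[3] flags=1001 → (cmp)
[4] flags=1001 CS?F → skip
[5] flags=1001 GT?T → r3=0xe1
[6] flags=0010 → (cmp)
[7] flags=0010 VS?F → skip
[8] flags=0010 LS?F → skip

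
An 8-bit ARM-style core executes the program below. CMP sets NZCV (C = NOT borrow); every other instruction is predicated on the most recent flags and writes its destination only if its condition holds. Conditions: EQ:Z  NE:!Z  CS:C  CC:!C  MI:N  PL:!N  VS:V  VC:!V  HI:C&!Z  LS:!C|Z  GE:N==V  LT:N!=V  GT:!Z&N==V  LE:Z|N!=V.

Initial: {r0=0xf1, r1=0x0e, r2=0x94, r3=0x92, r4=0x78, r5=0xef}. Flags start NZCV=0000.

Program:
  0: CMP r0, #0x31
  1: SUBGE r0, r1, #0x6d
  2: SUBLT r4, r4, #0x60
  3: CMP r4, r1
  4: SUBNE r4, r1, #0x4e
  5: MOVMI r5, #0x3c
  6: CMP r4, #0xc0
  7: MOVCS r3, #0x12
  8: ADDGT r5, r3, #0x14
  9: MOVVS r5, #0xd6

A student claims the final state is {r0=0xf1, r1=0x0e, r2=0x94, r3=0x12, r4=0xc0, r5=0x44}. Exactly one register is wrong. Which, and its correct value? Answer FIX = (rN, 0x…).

FIX = (r5, 0xef)

0: ✓ CMP  NZCV=1010
1: · SUBGE
2: ✓ SUBLT  r4←0x18
3: ✓ CMP  NZCV=0010
4: ✓ SUBNE  r4←0xc0
5: · MOVMI
6: ✓ CMP  NZCV=0110
7: ✓ MOVCS  r3←0x12
8: · ADDGT
9: · MOVVS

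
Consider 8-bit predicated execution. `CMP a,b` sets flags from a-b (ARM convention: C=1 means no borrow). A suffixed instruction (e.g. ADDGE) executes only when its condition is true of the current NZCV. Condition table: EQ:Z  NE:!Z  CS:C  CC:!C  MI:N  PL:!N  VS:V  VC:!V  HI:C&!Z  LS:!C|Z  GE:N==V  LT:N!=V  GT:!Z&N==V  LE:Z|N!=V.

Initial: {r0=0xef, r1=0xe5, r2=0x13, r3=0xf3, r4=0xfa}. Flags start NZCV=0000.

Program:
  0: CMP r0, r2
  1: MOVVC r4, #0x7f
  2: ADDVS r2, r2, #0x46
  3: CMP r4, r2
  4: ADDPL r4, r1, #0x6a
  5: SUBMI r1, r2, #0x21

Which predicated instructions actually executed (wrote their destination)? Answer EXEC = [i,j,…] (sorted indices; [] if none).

0: ✓ CMP  NZCV=1010
1: ✓ MOVVC  r4←0x7f
2: · ADDVS
3: ✓ CMP  NZCV=0010
4: ✓ ADDPL  r4←0x4f
5: · SUBMI

EXEC = [1,4]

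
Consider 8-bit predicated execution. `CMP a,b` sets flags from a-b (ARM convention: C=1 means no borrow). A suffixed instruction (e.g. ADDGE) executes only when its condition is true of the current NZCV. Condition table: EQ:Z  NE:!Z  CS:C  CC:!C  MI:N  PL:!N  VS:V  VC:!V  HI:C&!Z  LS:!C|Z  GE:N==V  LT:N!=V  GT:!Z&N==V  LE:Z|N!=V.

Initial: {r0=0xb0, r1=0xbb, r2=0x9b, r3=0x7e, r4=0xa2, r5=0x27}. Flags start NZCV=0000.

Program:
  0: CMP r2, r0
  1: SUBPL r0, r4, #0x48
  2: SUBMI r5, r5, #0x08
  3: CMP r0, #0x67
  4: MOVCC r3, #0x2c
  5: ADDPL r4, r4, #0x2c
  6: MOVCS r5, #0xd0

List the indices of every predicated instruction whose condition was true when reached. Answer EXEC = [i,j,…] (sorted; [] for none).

[0] flags=1000 → (cmp)
[1] flags=1000 PL?F → skip
[2] flags=1000 MI?T → r5=0x1f
[3] flags=0011 → (cmp)
[4] flags=0011 CC?F → skip
[5] flags=0011 PL?T → r4=0xce
[6] flags=0011 CS?T → r5=0xd0

EXEC = [2,5,6]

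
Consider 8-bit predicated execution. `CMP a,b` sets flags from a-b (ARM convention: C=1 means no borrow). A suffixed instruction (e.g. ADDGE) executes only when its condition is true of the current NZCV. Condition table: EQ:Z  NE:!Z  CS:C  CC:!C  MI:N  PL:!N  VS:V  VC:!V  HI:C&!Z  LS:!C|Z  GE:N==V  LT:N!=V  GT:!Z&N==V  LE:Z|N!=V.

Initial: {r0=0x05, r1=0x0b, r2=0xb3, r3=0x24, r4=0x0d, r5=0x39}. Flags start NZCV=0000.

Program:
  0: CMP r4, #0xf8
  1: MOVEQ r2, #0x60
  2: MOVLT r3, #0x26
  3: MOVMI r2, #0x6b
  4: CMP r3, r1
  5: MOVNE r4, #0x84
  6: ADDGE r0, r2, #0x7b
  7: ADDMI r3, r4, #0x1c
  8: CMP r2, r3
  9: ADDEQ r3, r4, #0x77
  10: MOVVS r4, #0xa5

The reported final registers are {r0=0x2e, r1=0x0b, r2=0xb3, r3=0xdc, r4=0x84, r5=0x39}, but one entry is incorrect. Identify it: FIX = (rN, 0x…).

[0] flags=0000 → (cmp)
[1] flags=0000 EQ?F → skip
[2] flags=0000 LT?F → skip
[3] flags=0000 MI?F → skip
[4] flags=0010 → (cmp)
[5] flags=0010 NE?T → r4=0x84
[6] flags=0010 GE?T → r0=0x2e
[7] flags=0010 MI?F → skip
[8] flags=1010 → (cmp)
[9] flags=1010 EQ?F → skip
[10] flags=1010 VS?F → skip

FIX = (r3, 0x24)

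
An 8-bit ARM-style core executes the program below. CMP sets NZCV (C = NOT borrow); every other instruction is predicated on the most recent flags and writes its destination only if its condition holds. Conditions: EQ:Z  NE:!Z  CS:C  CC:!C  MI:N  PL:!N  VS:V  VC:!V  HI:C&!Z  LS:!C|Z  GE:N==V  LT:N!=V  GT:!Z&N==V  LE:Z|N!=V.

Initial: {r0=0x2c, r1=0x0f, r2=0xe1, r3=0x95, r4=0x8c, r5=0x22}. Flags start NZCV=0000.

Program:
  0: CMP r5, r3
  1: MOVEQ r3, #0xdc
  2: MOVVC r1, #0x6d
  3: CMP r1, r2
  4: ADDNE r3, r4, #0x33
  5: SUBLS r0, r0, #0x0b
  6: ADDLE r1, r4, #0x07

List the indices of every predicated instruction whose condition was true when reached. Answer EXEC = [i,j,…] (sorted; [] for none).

0: ✓ CMP  NZCV=1001
1: · MOVEQ
2: · MOVVC
3: ✓ CMP  NZCV=0000
4: ✓ ADDNE  r3←0xbf
5: ✓ SUBLS  r0←0x21
6: · ADDLE

EXEC = [4,5]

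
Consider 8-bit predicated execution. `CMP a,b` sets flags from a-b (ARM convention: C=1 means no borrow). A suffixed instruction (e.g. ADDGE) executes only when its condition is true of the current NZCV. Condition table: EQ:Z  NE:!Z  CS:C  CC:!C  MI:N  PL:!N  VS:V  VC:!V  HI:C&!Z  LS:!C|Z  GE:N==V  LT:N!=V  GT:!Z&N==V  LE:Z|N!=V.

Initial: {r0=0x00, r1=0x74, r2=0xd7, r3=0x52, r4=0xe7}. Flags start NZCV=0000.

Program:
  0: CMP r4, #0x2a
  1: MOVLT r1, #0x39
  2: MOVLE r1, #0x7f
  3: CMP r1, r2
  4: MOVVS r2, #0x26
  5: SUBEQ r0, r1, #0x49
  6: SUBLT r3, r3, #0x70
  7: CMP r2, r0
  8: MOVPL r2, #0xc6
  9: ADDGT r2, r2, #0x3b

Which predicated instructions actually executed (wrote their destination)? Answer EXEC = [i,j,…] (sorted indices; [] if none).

EXEC = [1,2,4,8,9]

0: ✓ CMP  NZCV=1010
1: ✓ MOVLT  r1←0x39
2: ✓ MOVLE  r1←0x7f
3: ✓ CMP  NZCV=1001
4: ✓ MOVVS  r2←0x26
5: · SUBEQ
6: · SUBLT
7: ✓ CMP  NZCV=0010
8: ✓ MOVPL  r2←0xc6
9: ✓ ADDGT  r2←0x01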